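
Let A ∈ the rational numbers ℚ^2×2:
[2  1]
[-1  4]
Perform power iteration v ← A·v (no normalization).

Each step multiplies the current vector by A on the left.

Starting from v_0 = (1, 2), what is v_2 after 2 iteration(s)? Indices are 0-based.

v_0 = (1, 2).
v_1 = A·v_0 = (4, 7).
v_2 = A·v_1 = (15, 24).

v_2 = (15, 24)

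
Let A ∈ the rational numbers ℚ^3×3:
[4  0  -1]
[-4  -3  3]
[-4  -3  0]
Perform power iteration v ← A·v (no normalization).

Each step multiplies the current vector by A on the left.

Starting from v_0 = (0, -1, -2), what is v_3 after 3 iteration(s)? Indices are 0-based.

v_0 = (0, -1, -2).
v_1 = A·v_0 = (2, -3, 3).
v_2 = A·v_1 = (5, 10, 1).
v_3 = A·v_2 = (19, -47, -50).

v_3 = (19, -47, -50)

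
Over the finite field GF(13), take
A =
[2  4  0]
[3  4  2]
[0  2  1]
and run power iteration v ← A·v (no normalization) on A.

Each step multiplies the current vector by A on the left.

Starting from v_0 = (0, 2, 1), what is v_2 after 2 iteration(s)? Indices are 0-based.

v_0 = (0, 2, 1).
v_1 = A·v_0 = (8, 10, 5).
v_2 = A·v_1 = (4, 9, 12).

v_2 = (4, 9, 12)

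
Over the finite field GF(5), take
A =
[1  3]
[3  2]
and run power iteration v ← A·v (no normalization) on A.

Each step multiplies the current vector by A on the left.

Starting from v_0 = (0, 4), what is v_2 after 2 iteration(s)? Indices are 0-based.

v_2 = (1, 2)

v_0 = (0, 4).
v_1 = A·v_0 = (2, 3).
v_2 = A·v_1 = (1, 2).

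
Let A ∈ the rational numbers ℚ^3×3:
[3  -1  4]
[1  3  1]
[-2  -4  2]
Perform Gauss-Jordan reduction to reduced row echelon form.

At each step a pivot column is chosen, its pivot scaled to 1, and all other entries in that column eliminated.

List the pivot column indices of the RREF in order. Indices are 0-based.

pivot columns: 0, 1, 2

pivot(0,0)=3: scale R0 → (1, -1/3, 4/3)
  clear (1,0): R1 −= (1)R0 → (0, 10/3, -1/3)
  clear (2,0): R2 −= (-2)R0 → (0, -14/3, 14/3)
pivot(1,1)=10/3: scale R1 → (0, 1, -1/10)
  clear (0,1): R0 −= (-1/3)R1 → (1, 0, 13/10)
  clear (2,1): R2 −= (-14/3)R1 → (0, 0, 21/5)
pivot(2,2)=21/5: scale R2 → (0, 0, 1)
  clear (0,2): R0 −= (13/10)R2 → (1, 0, 0)
  clear (1,2): R1 −= (-1/10)R2 → (0, 1, 0)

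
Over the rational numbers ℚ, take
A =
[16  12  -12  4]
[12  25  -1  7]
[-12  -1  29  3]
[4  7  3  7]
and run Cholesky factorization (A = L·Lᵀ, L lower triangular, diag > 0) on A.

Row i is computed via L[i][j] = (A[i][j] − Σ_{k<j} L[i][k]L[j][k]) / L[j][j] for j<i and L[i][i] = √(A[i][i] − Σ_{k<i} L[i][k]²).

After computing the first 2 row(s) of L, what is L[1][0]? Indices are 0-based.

L[1][0] = 3

Step 1: L[0][0] = √(16) = 4.
  L[1][0] = (12) / L[0][0] = 3.
Step 2: L[1][1] = √(16) = 4.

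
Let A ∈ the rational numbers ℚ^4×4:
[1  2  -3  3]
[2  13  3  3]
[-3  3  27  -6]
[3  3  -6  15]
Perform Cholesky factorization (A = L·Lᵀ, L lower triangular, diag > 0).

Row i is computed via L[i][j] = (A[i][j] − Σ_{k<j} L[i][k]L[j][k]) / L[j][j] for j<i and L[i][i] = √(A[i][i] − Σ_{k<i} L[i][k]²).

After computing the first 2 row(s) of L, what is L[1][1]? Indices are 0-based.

L[1][1] = 3

Step 1: L[0][0] = √(1) = 1.
  L[1][0] = (2) / L[0][0] = 2.
Step 2: L[1][1] = √(9) = 3.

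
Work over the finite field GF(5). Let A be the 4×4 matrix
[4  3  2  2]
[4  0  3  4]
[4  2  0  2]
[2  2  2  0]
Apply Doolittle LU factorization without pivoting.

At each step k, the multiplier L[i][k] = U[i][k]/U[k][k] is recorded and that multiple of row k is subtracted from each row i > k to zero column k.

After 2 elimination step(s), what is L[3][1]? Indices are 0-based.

k=0: U[0][0]=4
  eliminate (1,0): mult=1, new row 1: (0, 2, 1, 2); set L[1][0]=1
  eliminate (2,0): mult=1, new row 2: (0, 4, 3, 0); set L[2][0]=1
  eliminate (3,0): mult=3, new row 3: (0, 3, 1, 4); set L[3][0]=3
k=1: U[1][1]=2
  eliminate (2,1): mult=2, new row 2: (0, 0, 1, 1); set L[2][1]=2
  eliminate (3,1): mult=4, new row 3: (0, 0, 2, 1); set L[3][1]=4

L[3][1] = 4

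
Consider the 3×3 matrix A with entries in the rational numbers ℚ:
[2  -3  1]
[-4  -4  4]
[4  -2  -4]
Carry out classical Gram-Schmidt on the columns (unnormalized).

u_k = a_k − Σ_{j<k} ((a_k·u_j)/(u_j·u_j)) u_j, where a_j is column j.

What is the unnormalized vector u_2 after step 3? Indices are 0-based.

Step 1: u_0 = a_0 = (2, -4, 4).
Step 2: u_1 = a_1 − (1/18)·u_0 = (-28/9, -34/9, -20/9).
Step 3: u_2 = a_2 − (-5/6)·u_0 − (-21/65)·u_1 = (108/65, -36/65, -18/13).

u_2 = (108/65, -36/65, -18/13)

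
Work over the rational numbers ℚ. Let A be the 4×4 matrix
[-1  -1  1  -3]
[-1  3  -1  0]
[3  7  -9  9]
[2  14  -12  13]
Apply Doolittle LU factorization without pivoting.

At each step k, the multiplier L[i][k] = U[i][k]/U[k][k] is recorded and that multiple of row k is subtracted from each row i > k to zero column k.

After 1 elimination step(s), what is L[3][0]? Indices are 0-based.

Step 1: pivot at (0,0) is -1.
  row1 ← row1 − (1)·row0  ⇒  L[1][0]=1, U row1=(0, 4, -2, 3)
  row2 ← row2 − (-3)·row0  ⇒  L[2][0]=-3, U row2=(0, 4, -6, 0)
  row3 ← row3 − (-2)·row0  ⇒  L[3][0]=-2, U row3=(0, 12, -10, 7)

L[3][0] = -2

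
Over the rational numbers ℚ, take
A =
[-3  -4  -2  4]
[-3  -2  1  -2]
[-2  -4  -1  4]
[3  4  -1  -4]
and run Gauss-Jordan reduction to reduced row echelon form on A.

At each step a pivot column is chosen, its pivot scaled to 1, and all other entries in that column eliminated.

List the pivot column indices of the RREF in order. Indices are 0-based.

[1] R0 /= -3  ⇒  (1, 4/3, 2/3, -4/3)
     R1 -= -3·R0  ⇒  (0, 2, 3, -6)
     R2 -= -2·R0  ⇒  (0, -4/3, 1/3, 4/3)
     R3 -= 3·R0  ⇒  (0, 0, -3, 0)
[2] R1 /= 2  ⇒  (0, 1, 3/2, -3)
     R0 -= 4/3·R1  ⇒  (1, 0, -4/3, 8/3)
     R2 -= -4/3·R1  ⇒  (0, 0, 7/3, -8/3)
[3] R2 /= 7/3  ⇒  (0, 0, 1, -8/7)
     R0 -= -4/3·R2  ⇒  (1, 0, 0, 8/7)
     R1 -= 3/2·R2  ⇒  (0, 1, 0, -9/7)
     R3 -= -3·R2  ⇒  (0, 0, 0, -24/7)
[4] R3 /= -24/7  ⇒  (0, 0, 0, 1)
     R0 -= 8/7·R3  ⇒  (1, 0, 0, 0)
     R1 -= -9/7·R3  ⇒  (0, 1, 0, 0)
     R2 -= -8/7·R3  ⇒  (0, 0, 1, 0)

pivot columns: 0, 1, 2, 3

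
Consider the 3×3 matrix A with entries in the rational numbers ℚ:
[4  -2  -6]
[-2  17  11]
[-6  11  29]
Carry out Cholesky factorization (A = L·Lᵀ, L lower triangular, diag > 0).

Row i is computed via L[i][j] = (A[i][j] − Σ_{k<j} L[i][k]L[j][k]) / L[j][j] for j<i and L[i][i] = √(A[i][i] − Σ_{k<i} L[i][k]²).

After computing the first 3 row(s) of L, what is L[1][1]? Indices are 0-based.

L[1][1] = 4

Step 1: L[0][0] = √(4) = 2.
  L[1][0] = (-2) / L[0][0] = -1.
Step 2: L[1][1] = √(16) = 4.
  L[2][0] = (-6) / L[0][0] = -3.
  L[2][1] = (8) / L[1][1] = 2.
Step 3: L[2][2] = √(16) = 4.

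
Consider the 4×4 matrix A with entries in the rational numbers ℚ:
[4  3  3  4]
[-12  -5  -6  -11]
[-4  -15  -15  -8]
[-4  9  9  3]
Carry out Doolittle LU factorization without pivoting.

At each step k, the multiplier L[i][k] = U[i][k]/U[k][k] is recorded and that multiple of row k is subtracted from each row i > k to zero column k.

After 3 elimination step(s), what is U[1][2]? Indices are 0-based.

U[1][2] = 3

k=0: U[0][0]=4
  eliminate (1,0): mult=-3, new row 1: (0, 4, 3, 1); set L[1][0]=-3
  eliminate (2,0): mult=-1, new row 2: (0, -12, -12, -4); set L[2][0]=-1
  eliminate (3,0): mult=-1, new row 3: (0, 12, 12, 7); set L[3][0]=-1
k=1: U[1][1]=4
  eliminate (2,1): mult=-3, new row 2: (0, 0, -3, -1); set L[2][1]=-3
  eliminate (3,1): mult=3, new row 3: (0, 0, 3, 4); set L[3][1]=3
k=2: U[2][2]=-3
  eliminate (3,2): mult=-1, new row 3: (0, 0, 0, 3); set L[3][2]=-1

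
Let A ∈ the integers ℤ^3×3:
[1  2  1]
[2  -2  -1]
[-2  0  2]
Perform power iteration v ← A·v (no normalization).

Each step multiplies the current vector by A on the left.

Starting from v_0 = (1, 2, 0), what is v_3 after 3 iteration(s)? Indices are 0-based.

v_3 = (17, -20, -26)

v_0 = (1, 2, 0).
v_1 = A·v_0 = (5, -2, -2).
v_2 = A·v_1 = (-1, 16, -14).
v_3 = A·v_2 = (17, -20, -26).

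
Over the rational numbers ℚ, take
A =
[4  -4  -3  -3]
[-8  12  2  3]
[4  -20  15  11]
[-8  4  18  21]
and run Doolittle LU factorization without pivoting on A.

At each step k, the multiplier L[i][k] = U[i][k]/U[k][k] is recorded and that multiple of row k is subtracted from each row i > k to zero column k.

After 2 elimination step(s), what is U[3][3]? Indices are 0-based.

[col 0] pivot 4
  R1 -= -2*R0 → (0, 4, -4, -3)  (L[1][0] := -2)
  R2 -= 1*R0 → (0, -16, 18, 14)  (L[2][0] := 1)
  R3 -= -2*R0 → (0, -4, 12, 15)  (L[3][0] := -2)
[col 1] pivot 4
  R2 -= -4*R1 → (0, 0, 2, 2)  (L[2][1] := -4)
  R3 -= -1*R1 → (0, 0, 8, 12)  (L[3][1] := -1)

U[3][3] = 12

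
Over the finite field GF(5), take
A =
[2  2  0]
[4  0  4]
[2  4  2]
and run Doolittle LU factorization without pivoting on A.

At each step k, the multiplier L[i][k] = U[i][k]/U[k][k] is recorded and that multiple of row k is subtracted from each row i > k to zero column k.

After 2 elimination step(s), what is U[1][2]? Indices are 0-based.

U[1][2] = 4

Step 1: pivot at (0,0) is 2.
  row1 ← row1 − (2)·row0  ⇒  L[1][0]=2, U row1=(0, 1, 4)
  row2 ← row2 − (1)·row0  ⇒  L[2][0]=1, U row2=(0, 2, 2)
Step 2: pivot at (1,1) is 1.
  row2 ← row2 − (2)·row1  ⇒  L[2][1]=2, U row2=(0, 0, 4)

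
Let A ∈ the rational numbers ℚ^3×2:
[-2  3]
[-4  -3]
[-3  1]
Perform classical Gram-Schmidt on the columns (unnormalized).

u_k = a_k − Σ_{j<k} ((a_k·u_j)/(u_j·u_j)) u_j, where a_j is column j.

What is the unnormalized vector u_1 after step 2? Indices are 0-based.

u_1 = (93/29, -75/29, 38/29)

Step 1: u_0 = a_0 = (-2, -4, -3).
Step 2: u_1 = a_1 − (3/29)·u_0 = (93/29, -75/29, 38/29).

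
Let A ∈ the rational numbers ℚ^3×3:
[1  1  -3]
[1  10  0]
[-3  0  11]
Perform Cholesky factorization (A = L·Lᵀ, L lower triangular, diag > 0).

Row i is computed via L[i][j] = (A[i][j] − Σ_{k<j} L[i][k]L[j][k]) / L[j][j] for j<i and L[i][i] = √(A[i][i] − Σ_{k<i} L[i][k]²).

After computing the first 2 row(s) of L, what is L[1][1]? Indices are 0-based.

Step 1: L[0][0] = √(1) = 1.
  L[1][0] = (1) / L[0][0] = 1.
Step 2: L[1][1] = √(9) = 3.

L[1][1] = 3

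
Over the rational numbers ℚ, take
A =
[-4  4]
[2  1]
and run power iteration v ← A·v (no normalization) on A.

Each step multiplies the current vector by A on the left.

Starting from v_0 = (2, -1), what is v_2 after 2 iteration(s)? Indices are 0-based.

v_2 = (60, -21)

v_0 = (2, -1).
v_1 = A·v_0 = (-12, 3).
v_2 = A·v_1 = (60, -21).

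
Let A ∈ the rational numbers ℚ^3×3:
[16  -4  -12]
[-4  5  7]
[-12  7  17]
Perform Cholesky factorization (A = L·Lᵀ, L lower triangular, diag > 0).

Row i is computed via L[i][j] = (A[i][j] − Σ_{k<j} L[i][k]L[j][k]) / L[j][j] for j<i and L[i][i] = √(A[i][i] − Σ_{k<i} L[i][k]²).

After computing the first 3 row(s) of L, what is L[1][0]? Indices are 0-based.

L[1][0] = -1

Step 1: L[0][0] = √(16) = 4.
  L[1][0] = (-4) / L[0][0] = -1.
Step 2: L[1][1] = √(4) = 2.
  L[2][0] = (-12) / L[0][0] = -3.
  L[2][1] = (4) / L[1][1] = 2.
Step 3: L[2][2] = √(4) = 2.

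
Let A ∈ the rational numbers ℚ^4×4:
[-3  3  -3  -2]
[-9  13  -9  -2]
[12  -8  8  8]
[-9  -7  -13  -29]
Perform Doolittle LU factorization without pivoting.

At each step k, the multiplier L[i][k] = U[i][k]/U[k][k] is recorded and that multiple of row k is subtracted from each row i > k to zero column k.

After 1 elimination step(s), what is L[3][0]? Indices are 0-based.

[col 0] pivot -3
  R1 -= 3*R0 → (0, 4, 0, 4)  (L[1][0] := 3)
  R2 -= -4*R0 → (0, 4, -4, 0)  (L[2][0] := -4)
  R3 -= 3*R0 → (0, -16, -4, -23)  (L[3][0] := 3)

L[3][0] = 3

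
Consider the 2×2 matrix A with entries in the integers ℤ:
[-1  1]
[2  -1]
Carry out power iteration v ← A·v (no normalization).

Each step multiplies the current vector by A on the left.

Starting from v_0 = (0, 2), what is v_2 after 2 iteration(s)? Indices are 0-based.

v_0 = (0, 2).
v_1 = A·v_0 = (2, -2).
v_2 = A·v_1 = (-4, 6).

v_2 = (-4, 6)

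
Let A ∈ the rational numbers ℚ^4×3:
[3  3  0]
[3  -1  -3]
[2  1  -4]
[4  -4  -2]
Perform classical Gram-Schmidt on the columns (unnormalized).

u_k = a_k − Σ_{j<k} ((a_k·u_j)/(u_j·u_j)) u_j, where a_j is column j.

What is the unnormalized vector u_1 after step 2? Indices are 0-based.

u_1 = (69/19, -7/19, 27/19, -60/19)

Step 1: u_0 = a_0 = (3, 3, 2, 4).
Step 2: u_1 = a_1 − (-4/19)·u_0 = (69/19, -7/19, 27/19, -60/19).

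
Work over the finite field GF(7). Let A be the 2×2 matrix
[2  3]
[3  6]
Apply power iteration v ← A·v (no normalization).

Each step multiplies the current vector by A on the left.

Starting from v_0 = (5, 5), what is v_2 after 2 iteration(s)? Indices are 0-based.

v_0 = (5, 5).
v_1 = A·v_0 = (4, 3).
v_2 = A·v_1 = (3, 2).

v_2 = (3, 2)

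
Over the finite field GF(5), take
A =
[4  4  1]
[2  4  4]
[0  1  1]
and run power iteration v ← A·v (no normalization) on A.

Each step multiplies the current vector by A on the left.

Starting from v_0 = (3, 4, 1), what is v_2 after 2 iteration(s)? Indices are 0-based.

v_2 = (0, 2, 1)

v_0 = (3, 4, 1).
v_1 = A·v_0 = (4, 1, 0).
v_2 = A·v_1 = (0, 2, 1).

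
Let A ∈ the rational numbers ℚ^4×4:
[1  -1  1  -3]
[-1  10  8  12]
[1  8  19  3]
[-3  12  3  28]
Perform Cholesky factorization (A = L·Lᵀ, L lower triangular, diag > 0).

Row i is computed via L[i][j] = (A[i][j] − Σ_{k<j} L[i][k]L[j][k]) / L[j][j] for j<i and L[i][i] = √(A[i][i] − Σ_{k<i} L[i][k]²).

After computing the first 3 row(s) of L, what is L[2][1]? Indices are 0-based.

Step 1: L[0][0] = √(1) = 1.
  L[1][0] = (-1) / L[0][0] = -1.
Step 2: L[1][1] = √(9) = 3.
  L[2][0] = (1) / L[0][0] = 1.
  L[2][1] = (9) / L[1][1] = 3.
Step 3: L[2][2] = √(9) = 3.

L[2][1] = 3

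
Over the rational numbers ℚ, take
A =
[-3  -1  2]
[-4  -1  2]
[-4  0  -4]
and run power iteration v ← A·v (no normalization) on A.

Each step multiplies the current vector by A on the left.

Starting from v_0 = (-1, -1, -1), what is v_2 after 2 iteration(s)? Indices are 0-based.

v_2 = (7, 5, -40)

v_0 = (-1, -1, -1).
v_1 = A·v_0 = (2, 3, 8).
v_2 = A·v_1 = (7, 5, -40).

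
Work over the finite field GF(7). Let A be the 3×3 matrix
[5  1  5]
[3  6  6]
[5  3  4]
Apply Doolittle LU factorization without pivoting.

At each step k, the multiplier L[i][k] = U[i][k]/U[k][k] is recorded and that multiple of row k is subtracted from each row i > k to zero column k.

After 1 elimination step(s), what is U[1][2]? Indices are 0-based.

U[1][2] = 3

k=0: U[0][0]=5
  eliminate (1,0): mult=2, new row 1: (0, 4, 3); set L[1][0]=2
  eliminate (2,0): mult=1, new row 2: (0, 2, 6); set L[2][0]=1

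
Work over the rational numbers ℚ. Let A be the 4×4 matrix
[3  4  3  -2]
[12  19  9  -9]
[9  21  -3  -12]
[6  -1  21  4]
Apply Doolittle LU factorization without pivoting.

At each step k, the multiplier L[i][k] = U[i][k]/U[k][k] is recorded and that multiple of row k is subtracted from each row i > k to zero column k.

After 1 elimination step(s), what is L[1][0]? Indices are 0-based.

L[1][0] = 4

Step 1: pivot at (0,0) is 3.
  row1 ← row1 − (4)·row0  ⇒  L[1][0]=4, U row1=(0, 3, -3, -1)
  row2 ← row2 − (3)·row0  ⇒  L[2][0]=3, U row2=(0, 9, -12, -6)
  row3 ← row3 − (2)·row0  ⇒  L[3][0]=2, U row3=(0, -9, 15, 8)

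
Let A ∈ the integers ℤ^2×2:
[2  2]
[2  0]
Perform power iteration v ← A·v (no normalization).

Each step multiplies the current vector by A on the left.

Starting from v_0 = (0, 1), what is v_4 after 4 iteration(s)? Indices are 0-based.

v_0 = (0, 1).
v_1 = A·v_0 = (2, 0).
v_2 = A·v_1 = (4, 4).
v_3 = A·v_2 = (16, 8).
v_4 = A·v_3 = (48, 32).

v_4 = (48, 32)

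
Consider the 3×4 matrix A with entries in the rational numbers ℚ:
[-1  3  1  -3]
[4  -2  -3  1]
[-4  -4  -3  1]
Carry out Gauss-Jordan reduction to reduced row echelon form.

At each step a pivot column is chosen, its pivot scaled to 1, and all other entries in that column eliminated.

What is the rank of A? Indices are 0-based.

rank = 3

[1] R0 /= -1  ⇒  (1, -3, -1, 3)
     R1 -= 4·R0  ⇒  (0, 10, 1, -11)
     R2 -= -4·R0  ⇒  (0, -16, -7, 13)
[2] R1 /= 10  ⇒  (0, 1, 1/10, -11/10)
     R0 -= -3·R1  ⇒  (1, 0, -7/10, -3/10)
     R2 -= -16·R1  ⇒  (0, 0, -27/5, -23/5)
[3] R2 /= -27/5  ⇒  (0, 0, 1, 23/27)
     R0 -= -7/10·R2  ⇒  (1, 0, 0, 8/27)
     R1 -= 1/10·R2  ⇒  (0, 1, 0, -32/27)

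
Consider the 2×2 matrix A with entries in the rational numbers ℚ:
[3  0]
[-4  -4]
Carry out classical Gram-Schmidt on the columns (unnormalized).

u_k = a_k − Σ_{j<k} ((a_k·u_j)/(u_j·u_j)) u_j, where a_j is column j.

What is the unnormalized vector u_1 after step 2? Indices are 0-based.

u_1 = (-48/25, -36/25)

Step 1: u_0 = a_0 = (3, -4).
Step 2: u_1 = a_1 − (16/25)·u_0 = (-48/25, -36/25).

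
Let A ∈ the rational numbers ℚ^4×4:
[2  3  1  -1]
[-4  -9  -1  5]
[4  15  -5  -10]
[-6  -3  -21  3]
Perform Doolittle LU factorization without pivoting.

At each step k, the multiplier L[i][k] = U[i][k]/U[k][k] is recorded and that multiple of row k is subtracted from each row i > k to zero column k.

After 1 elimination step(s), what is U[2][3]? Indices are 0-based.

U[2][3] = -8

k=0: U[0][0]=2
  eliminate (1,0): mult=-2, new row 1: (0, -3, 1, 3); set L[1][0]=-2
  eliminate (2,0): mult=2, new row 2: (0, 9, -7, -8); set L[2][0]=2
  eliminate (3,0): mult=-3, new row 3: (0, 6, -18, 0); set L[3][0]=-3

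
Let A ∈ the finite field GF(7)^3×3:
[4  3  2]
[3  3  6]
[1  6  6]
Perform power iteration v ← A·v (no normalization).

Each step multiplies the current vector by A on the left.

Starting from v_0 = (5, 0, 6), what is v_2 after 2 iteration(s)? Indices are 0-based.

v_0 = (5, 0, 6).
v_1 = A·v_0 = (4, 2, 6).
v_2 = A·v_1 = (6, 5, 3).

v_2 = (6, 5, 3)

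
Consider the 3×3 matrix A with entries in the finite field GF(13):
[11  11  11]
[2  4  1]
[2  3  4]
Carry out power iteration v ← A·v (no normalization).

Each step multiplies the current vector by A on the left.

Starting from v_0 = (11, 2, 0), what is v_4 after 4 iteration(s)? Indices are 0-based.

v_4 = (8, 5, 7)

v_0 = (11, 2, 0).
v_1 = A·v_0 = (0, 4, 2).
v_2 = A·v_1 = (1, 5, 7).
v_3 = A·v_2 = (0, 3, 6).
v_4 = A·v_3 = (8, 5, 7).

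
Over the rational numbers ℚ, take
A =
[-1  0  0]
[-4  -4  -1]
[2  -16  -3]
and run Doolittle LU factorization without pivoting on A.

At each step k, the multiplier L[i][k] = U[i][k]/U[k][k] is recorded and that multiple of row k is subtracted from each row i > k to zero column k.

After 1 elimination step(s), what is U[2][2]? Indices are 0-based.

[col 0] pivot -1
  R1 -= 4*R0 → (0, -4, -1)  (L[1][0] := 4)
  R2 -= -2*R0 → (0, -16, -3)  (L[2][0] := -2)

U[2][2] = -3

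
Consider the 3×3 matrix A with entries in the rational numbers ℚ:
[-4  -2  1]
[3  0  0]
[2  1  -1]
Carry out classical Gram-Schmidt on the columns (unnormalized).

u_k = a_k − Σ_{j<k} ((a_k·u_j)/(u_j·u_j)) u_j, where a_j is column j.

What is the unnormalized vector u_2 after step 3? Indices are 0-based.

u_2 = (-1/5, 0, -2/5)

Step 1: u_0 = a_0 = (-4, 3, 2).
Step 2: u_1 = a_1 − (10/29)·u_0 = (-18/29, -30/29, 9/29).
Step 3: u_2 = a_2 − (-6/29)·u_0 − (-3/5)·u_1 = (-1/5, 0, -2/5).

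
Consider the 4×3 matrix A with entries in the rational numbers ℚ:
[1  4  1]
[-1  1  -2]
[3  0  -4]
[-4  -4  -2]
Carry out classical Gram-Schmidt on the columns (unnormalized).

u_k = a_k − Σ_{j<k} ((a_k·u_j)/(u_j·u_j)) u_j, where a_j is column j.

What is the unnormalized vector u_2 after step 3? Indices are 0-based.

u_2 = (-403/530, -786/265, -1451/530, -398/265)

Step 1: u_0 = a_0 = (1, -1, 3, -4).
Step 2: u_1 = a_1 − (19/27)·u_0 = (89/27, 46/27, -19/9, -32/27).
Step 3: u_2 = a_2 − (-1/27)·u_0 − (289/530)·u_1 = (-403/530, -786/265, -1451/530, -398/265).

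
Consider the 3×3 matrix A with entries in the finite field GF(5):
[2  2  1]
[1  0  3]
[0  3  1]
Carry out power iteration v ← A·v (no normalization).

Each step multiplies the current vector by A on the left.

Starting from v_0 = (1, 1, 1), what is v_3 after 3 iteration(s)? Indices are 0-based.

v_3 = (4, 0, 2)

v_0 = (1, 1, 1).
v_1 = A·v_0 = (0, 4, 4).
v_2 = A·v_1 = (2, 2, 1).
v_3 = A·v_2 = (4, 0, 2).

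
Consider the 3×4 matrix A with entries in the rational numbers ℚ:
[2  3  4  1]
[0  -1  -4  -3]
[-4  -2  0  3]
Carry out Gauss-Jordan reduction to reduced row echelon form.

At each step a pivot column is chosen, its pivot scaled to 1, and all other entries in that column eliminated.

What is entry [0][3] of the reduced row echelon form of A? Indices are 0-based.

M[0][3] = -1/2

step 1: normalize row 0 (÷2) = (1, 3/2, 2, 1/2)
  row 2: subtract -4×row0 = (0, 4, 8, 5)
step 2: normalize row 1 (÷-1) = (0, 1, 4, 3)
  row 0: subtract 3/2×row1 = (1, 0, -4, -4)
  row 2: subtract 4×row1 = (0, 0, -8, -7)
step 3: normalize row 2 (÷-8) = (0, 0, 1, 7/8)
  row 0: subtract -4×row2 = (1, 0, 0, -1/2)
  row 1: subtract 4×row2 = (0, 1, 0, -1/2)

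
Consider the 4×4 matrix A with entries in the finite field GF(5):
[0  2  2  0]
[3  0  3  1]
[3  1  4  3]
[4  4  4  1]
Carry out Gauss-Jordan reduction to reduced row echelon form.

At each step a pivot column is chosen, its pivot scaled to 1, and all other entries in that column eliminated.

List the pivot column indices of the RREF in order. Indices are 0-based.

pivot columns: 0, 1, 2, 3

pivot(0,0): swap R0↔R1
pivot(0,0)=3: scale R0 → (1, 0, 1, 2)
  clear (2,0): R2 −= (3)R0 → (0, 1, 1, 2)
  clear (3,0): R3 −= (4)R0 → (0, 4, 0, 3)
pivot(1,1)=2: scale R1 → (0, 1, 1, 0)
  clear (2,1): R2 −= (1)R1 → (0, 0, 0, 2)
  clear (3,1): R3 −= (4)R1 → (0, 0, 1, 3)
pivot(2,2): swap R2↔R3
pivot(2,2)=1: scale R2 → (0, 0, 1, 3)
  clear (0,2): R0 −= (1)R2 → (1, 0, 0, 4)
  clear (1,2): R1 −= (1)R2 → (0, 1, 0, 2)
pivot(3,3)=2: scale R3 → (0, 0, 0, 1)
  clear (0,3): R0 −= (4)R3 → (1, 0, 0, 0)
  clear (1,3): R1 −= (2)R3 → (0, 1, 0, 0)
  clear (2,3): R2 −= (3)R3 → (0, 0, 1, 0)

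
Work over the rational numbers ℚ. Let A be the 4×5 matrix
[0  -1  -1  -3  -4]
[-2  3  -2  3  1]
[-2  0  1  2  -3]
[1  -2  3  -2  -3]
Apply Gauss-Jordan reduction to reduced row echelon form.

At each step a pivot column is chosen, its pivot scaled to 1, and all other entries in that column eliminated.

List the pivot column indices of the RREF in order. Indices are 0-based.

step 1: exchange rows 0,1
step 1: normalize row 0 (÷-2) = (1, -3/2, 1, -3/2, -1/2)
  row 2: subtract -2×row0 = (0, -3, 3, -1, -4)
  row 3: subtract 1×row0 = (0, -1/2, 2, -1/2, -5/2)
step 2: normalize row 1 (÷-1) = (0, 1, 1, 3, 4)
  row 0: subtract -3/2×row1 = (1, 0, 5/2, 3, 11/2)
  row 2: subtract -3×row1 = (0, 0, 6, 8, 8)
  row 3: subtract -1/2×row1 = (0, 0, 5/2, 1, -1/2)
step 3: normalize row 2 (÷6) = (0, 0, 1, 4/3, 4/3)
  row 0: subtract 5/2×row2 = (1, 0, 0, -1/3, 13/6)
  row 1: subtract 1×row2 = (0, 1, 0, 5/3, 8/3)
  row 3: subtract 5/2×row2 = (0, 0, 0, -7/3, -23/6)
step 4: normalize row 3 (÷-7/3) = (0, 0, 0, 1, 23/14)
  row 0: subtract -1/3×row3 = (1, 0, 0, 0, 19/7)
  row 1: subtract 5/3×row3 = (0, 1, 0, 0, -1/14)
  row 2: subtract 4/3×row3 = (0, 0, 1, 0, -6/7)

pivot columns: 0, 1, 2, 3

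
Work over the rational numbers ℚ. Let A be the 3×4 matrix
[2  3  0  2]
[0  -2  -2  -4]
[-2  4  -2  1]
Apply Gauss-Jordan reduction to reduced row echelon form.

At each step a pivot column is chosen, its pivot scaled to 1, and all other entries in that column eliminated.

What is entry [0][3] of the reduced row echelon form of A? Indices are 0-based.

[1] R0 /= 2  ⇒  (1, 3/2, 0, 1)
     R2 -= -2·R0  ⇒  (0, 7, -2, 3)
[2] R1 /= -2  ⇒  (0, 1, 1, 2)
     R0 -= 3/2·R1  ⇒  (1, 0, -3/2, -2)
     R2 -= 7·R1  ⇒  (0, 0, -9, -11)
[3] R2 /= -9  ⇒  (0, 0, 1, 11/9)
     R0 -= -3/2·R2  ⇒  (1, 0, 0, -1/6)
     R1 -= 1·R2  ⇒  (0, 1, 0, 7/9)

M[0][3] = -1/6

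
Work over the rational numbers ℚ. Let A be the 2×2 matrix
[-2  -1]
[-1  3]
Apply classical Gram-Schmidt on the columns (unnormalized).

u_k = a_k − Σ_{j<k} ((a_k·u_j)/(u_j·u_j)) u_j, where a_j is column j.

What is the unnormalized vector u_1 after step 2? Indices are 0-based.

u_1 = (-7/5, 14/5)

Step 1: u_0 = a_0 = (-2, -1).
Step 2: u_1 = a_1 − (-1/5)·u_0 = (-7/5, 14/5).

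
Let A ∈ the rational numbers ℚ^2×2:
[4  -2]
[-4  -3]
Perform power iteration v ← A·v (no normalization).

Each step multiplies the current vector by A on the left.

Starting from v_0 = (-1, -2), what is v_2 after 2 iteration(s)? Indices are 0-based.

v_0 = (-1, -2).
v_1 = A·v_0 = (0, 10).
v_2 = A·v_1 = (-20, -30).

v_2 = (-20, -30)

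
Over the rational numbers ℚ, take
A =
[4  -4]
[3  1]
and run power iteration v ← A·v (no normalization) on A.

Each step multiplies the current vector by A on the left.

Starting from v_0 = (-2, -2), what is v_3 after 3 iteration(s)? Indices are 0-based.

v_0 = (-2, -2).
v_1 = A·v_0 = (0, -8).
v_2 = A·v_1 = (32, -8).
v_3 = A·v_2 = (160, 88).

v_3 = (160, 88)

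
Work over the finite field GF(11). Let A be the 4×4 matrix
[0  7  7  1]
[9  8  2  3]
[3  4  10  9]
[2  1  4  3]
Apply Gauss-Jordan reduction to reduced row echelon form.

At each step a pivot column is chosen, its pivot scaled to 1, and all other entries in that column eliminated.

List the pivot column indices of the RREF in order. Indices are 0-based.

pivot(0,0): swap R0↔R1
pivot(0,0)=9: scale R0 → (1, 7, 10, 4)
  clear (2,0): R2 −= (3)R0 → (0, 5, 2, 8)
  clear (3,0): R3 −= (2)R0 → (0, 9, 6, 6)
pivot(1,1)=7: scale R1 → (0, 1, 1, 8)
  clear (0,1): R0 −= (7)R1 → (1, 0, 3, 3)
  clear (2,1): R2 −= (5)R1 → (0, 0, 8, 1)
  clear (3,1): R3 −= (9)R1 → (0, 0, 8, 0)
pivot(2,2)=8: scale R2 → (0, 0, 1, 7)
  clear (0,2): R0 −= (3)R2 → (1, 0, 0, 4)
  clear (1,2): R1 −= (1)R2 → (0, 1, 0, 1)
  clear (3,2): R3 −= (8)R2 → (0, 0, 0, 10)
pivot(3,3)=10: scale R3 → (0, 0, 0, 1)
  clear (0,3): R0 −= (4)R3 → (1, 0, 0, 0)
  clear (1,3): R1 −= (1)R3 → (0, 1, 0, 0)
  clear (2,3): R2 −= (7)R3 → (0, 0, 1, 0)

pivot columns: 0, 1, 2, 3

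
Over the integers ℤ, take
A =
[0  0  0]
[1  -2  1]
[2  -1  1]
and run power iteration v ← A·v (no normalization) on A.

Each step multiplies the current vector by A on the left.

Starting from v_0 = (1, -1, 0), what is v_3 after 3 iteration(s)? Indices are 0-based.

v_0 = (1, -1, 0).
v_1 = A·v_0 = (0, 3, 3).
v_2 = A·v_1 = (0, -3, 0).
v_3 = A·v_2 = (0, 6, 3).

v_3 = (0, 6, 3)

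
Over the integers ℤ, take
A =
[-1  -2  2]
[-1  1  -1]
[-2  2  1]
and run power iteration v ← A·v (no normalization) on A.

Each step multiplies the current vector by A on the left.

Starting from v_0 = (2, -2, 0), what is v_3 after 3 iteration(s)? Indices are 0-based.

v_0 = (2, -2, 0).
v_1 = A·v_0 = (2, -4, -8).
v_2 = A·v_1 = (-10, 2, -20).
v_3 = A·v_2 = (-34, 32, 4).

v_3 = (-34, 32, 4)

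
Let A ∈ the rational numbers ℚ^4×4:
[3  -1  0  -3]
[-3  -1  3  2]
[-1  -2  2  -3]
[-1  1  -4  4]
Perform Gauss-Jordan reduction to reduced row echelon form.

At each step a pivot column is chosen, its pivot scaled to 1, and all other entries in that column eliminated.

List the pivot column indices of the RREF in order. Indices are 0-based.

pivot columns: 0, 1, 2, 3

[1] R0 /= 3  ⇒  (1, -1/3, 0, -1)
     R1 -= -3·R0  ⇒  (0, -2, 3, -1)
     R2 -= -1·R0  ⇒  (0, -7/3, 2, -4)
     R3 -= -1·R0  ⇒  (0, 2/3, -4, 3)
[2] R1 /= -2  ⇒  (0, 1, -3/2, 1/2)
     R0 -= -1/3·R1  ⇒  (1, 0, -1/2, -5/6)
     R2 -= -7/3·R1  ⇒  (0, 0, -3/2, -17/6)
     R3 -= 2/3·R1  ⇒  (0, 0, -3, 8/3)
[3] R2 /= -3/2  ⇒  (0, 0, 1, 17/9)
     R0 -= -1/2·R2  ⇒  (1, 0, 0, 1/9)
     R1 -= -3/2·R2  ⇒  (0, 1, 0, 10/3)
     R3 -= -3·R2  ⇒  (0, 0, 0, 25/3)
[4] R3 /= 25/3  ⇒  (0, 0, 0, 1)
     R0 -= 1/9·R3  ⇒  (1, 0, 0, 0)
     R1 -= 10/3·R3  ⇒  (0, 1, 0, 0)
     R2 -= 17/9·R3  ⇒  (0, 0, 1, 0)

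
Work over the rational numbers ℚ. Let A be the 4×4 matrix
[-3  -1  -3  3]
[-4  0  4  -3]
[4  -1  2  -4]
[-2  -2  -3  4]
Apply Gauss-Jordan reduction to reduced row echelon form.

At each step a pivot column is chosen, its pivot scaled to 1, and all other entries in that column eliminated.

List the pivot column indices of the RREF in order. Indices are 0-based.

pivot columns: 0, 1, 2, 3

pivot(0,0)=-3: scale R0 → (1, 1/3, 1, -1)
  clear (1,0): R1 −= (-4)R0 → (0, 4/3, 8, -7)
  clear (2,0): R2 −= (4)R0 → (0, -7/3, -2, 0)
  clear (3,0): R3 −= (-2)R0 → (0, -4/3, -1, 2)
pivot(1,1)=4/3: scale R1 → (0, 1, 6, -21/4)
  clear (0,1): R0 −= (1/3)R1 → (1, 0, -1, 3/4)
  clear (2,1): R2 −= (-7/3)R1 → (0, 0, 12, -49/4)
  clear (3,1): R3 −= (-4/3)R1 → (0, 0, 7, -5)
pivot(2,2)=12: scale R2 → (0, 0, 1, -49/48)
  clear (0,2): R0 −= (-1)R2 → (1, 0, 0, -13/48)
  clear (1,2): R1 −= (6)R2 → (0, 1, 0, 7/8)
  clear (3,2): R3 −= (7)R2 → (0, 0, 0, 103/48)
pivot(3,3)=103/48: scale R3 → (0, 0, 0, 1)
  clear (0,3): R0 −= (-13/48)R3 → (1, 0, 0, 0)
  clear (1,3): R1 −= (7/8)R3 → (0, 1, 0, 0)
  clear (2,3): R2 −= (-49/48)R3 → (0, 0, 1, 0)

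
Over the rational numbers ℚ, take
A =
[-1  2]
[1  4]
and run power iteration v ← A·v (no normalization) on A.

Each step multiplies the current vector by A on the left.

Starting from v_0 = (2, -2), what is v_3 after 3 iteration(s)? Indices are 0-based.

v_0 = (2, -2).
v_1 = A·v_0 = (-6, -6).
v_2 = A·v_1 = (-6, -30).
v_3 = A·v_2 = (-54, -126).

v_3 = (-54, -126)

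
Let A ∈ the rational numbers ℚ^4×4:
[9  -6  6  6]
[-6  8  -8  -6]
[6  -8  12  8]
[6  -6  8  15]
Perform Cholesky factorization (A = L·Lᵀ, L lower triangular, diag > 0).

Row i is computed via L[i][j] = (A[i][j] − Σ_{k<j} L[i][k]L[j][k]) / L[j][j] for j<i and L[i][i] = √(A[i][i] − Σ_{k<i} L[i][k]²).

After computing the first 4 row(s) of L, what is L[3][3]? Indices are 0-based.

Step 1: L[0][0] = √(9) = 3.
  L[1][0] = (-6) / L[0][0] = -2.
Step 2: L[1][1] = √(4) = 2.
  L[2][0] = (6) / L[0][0] = 2.
  L[2][1] = (-4) / L[1][1] = -2.
Step 3: L[2][2] = √(4) = 2.
  L[3][0] = (6) / L[0][0] = 2.
  L[3][1] = (-2) / L[1][1] = -1.
  L[3][2] = (2) / L[2][2] = 1.
Step 4: L[3][3] = √(9) = 3.

L[3][3] = 3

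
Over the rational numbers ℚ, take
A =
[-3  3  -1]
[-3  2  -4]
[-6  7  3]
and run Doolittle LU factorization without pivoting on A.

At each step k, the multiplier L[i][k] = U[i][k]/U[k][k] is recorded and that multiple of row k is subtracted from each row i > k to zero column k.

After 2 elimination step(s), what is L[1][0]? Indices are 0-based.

[col 0] pivot -3
  R1 -= 1*R0 → (0, -1, -3)  (L[1][0] := 1)
  R2 -= 2*R0 → (0, 1, 5)  (L[2][0] := 2)
[col 1] pivot -1
  R2 -= -1*R1 → (0, 0, 2)  (L[2][1] := -1)

L[1][0] = 1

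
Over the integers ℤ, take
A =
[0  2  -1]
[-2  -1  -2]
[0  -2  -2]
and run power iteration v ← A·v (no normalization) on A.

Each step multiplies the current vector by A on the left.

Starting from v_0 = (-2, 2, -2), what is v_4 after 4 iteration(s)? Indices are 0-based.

v_4 = (-24, -90, -156)

v_0 = (-2, 2, -2).
v_1 = A·v_0 = (6, 6, 0).
v_2 = A·v_1 = (12, -18, -12).
v_3 = A·v_2 = (-24, 18, 60).
v_4 = A·v_3 = (-24, -90, -156).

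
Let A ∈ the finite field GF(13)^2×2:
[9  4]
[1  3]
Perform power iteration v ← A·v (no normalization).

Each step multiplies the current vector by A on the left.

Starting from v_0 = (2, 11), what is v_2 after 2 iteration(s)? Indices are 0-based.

v_2 = (9, 11)

v_0 = (2, 11).
v_1 = A·v_0 = (10, 9).
v_2 = A·v_1 = (9, 11).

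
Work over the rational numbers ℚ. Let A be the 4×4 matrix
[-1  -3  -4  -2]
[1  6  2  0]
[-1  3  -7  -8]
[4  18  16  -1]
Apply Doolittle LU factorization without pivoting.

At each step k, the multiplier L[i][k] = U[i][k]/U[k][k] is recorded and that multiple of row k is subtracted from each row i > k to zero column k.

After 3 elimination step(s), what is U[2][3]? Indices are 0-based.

U[2][3] = -2

k=0: U[0][0]=-1
  eliminate (1,0): mult=-1, new row 1: (0, 3, -2, -2); set L[1][0]=-1
  eliminate (2,0): mult=1, new row 2: (0, 6, -3, -6); set L[2][0]=1
  eliminate (3,0): mult=-4, new row 3: (0, 6, 0, -9); set L[3][0]=-4
k=1: U[1][1]=3
  eliminate (2,1): mult=2, new row 2: (0, 0, 1, -2); set L[2][1]=2
  eliminate (3,1): mult=2, new row 3: (0, 0, 4, -5); set L[3][1]=2
k=2: U[2][2]=1
  eliminate (3,2): mult=4, new row 3: (0, 0, 0, 3); set L[3][2]=4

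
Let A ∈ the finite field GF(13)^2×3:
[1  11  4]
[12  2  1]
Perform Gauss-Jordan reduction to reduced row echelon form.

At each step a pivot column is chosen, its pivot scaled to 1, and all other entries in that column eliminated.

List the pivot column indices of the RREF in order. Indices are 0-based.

pivot columns: 0, 2

pivot(0,0)=1: scale R0 → (1, 11, 4)
  clear (1,0): R1 −= (12)R0 → (0, 0, 5)
col 1: no nonzero at/below row 1; advance.
pivot(1,2)=5: scale R1 → (0, 0, 1)
  clear (0,2): R0 −= (4)R1 → (1, 11, 0)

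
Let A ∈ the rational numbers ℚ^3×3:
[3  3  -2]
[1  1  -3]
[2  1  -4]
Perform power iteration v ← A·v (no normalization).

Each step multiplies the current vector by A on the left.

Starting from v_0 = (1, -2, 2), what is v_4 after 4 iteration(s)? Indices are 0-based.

v_0 = (1, -2, 2).
v_1 = A·v_0 = (-7, -7, -8).
v_2 = A·v_1 = (-26, 10, 11).
v_3 = A·v_2 = (-70, -49, -86).
v_4 = A·v_3 = (-185, 139, 155).

v_4 = (-185, 139, 155)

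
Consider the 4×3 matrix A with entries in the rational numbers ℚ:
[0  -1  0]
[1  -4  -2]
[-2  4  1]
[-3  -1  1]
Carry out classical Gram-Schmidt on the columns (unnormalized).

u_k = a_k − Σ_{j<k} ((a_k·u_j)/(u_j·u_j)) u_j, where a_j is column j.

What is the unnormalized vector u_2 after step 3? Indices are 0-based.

Step 1: u_0 = a_0 = (0, 1, -2, -3).
Step 2: u_1 = a_1 − (-9/14)·u_0 = (-1, -47/14, 19/7, -41/14).
Step 3: u_2 = a_2 − (-1/2)·u_0 − (91/395)·u_1 = (91/395, -287/395, -247/395, 69/395).

u_2 = (91/395, -287/395, -247/395, 69/395)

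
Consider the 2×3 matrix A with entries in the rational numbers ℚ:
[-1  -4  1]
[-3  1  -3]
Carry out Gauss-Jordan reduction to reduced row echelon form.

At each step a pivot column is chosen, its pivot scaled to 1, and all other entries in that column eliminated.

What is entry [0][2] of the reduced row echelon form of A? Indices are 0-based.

M[0][2] = 11/13

step 1: normalize row 0 (÷-1) = (1, 4, -1)
  row 1: subtract -3×row0 = (0, 13, -6)
step 2: normalize row 1 (÷13) = (0, 1, -6/13)
  row 0: subtract 4×row1 = (1, 0, 11/13)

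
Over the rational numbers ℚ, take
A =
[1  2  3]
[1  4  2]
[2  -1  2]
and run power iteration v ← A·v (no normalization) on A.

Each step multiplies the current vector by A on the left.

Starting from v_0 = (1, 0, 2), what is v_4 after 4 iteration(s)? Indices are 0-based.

v_4 = (861, 1254, 265)

v_0 = (1, 0, 2).
v_1 = A·v_0 = (7, 5, 6).
v_2 = A·v_1 = (35, 39, 21).
v_3 = A·v_2 = (176, 233, 73).
v_4 = A·v_3 = (861, 1254, 265).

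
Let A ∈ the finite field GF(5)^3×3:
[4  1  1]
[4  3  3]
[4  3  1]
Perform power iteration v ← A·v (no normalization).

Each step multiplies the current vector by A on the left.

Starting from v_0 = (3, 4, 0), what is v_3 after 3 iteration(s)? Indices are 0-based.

v_0 = (3, 4, 0).
v_1 = A·v_0 = (1, 4, 4).
v_2 = A·v_1 = (2, 3, 0).
v_3 = A·v_2 = (1, 2, 2).

v_3 = (1, 2, 2)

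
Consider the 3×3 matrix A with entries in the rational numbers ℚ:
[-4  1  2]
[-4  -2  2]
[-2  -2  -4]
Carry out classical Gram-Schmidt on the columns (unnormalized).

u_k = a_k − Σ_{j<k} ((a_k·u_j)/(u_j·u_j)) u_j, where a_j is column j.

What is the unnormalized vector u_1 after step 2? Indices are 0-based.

Step 1: u_0 = a_0 = (-4, -4, -2).
Step 2: u_1 = a_1 − (2/9)·u_0 = (17/9, -10/9, -14/9).

u_1 = (17/9, -10/9, -14/9)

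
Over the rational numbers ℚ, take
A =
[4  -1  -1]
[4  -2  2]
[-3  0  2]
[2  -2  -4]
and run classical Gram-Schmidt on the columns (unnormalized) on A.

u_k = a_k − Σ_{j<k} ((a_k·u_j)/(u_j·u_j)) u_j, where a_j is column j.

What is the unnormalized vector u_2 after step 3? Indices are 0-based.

Step 1: u_0 = a_0 = (4, 4, -3, 2).
Step 2: u_1 = a_1 − (-16/45)·u_0 = (19/45, -26/45, -16/15, -58/45).
Step 3: u_2 = a_2 − (-2/9)·u_0 − (65/149)·u_1 = (-44/149, 468/149, 268/149, -446/149).

u_2 = (-44/149, 468/149, 268/149, -446/149)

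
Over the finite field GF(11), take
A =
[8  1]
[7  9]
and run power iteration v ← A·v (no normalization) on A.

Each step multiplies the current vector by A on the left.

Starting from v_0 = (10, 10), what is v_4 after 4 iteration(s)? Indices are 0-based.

v_4 = (1, 0)

v_0 = (10, 10).
v_1 = A·v_0 = (2, 6).
v_2 = A·v_1 = (0, 2).
v_3 = A·v_2 = (2, 7).
v_4 = A·v_3 = (1, 0).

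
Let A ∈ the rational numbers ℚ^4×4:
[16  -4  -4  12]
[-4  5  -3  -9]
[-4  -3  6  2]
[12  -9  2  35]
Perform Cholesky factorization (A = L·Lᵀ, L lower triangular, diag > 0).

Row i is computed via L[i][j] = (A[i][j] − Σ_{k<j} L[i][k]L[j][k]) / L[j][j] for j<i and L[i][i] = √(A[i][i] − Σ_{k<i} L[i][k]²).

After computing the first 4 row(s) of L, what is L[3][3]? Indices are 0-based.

L[3][3] = 4

Step 1: L[0][0] = √(16) = 4.
  L[1][0] = (-4) / L[0][0] = -1.
Step 2: L[1][1] = √(4) = 2.
  L[2][0] = (-4) / L[0][0] = -1.
  L[2][1] = (-4) / L[1][1] = -2.
Step 3: L[2][2] = √(1) = 1.
  L[3][0] = (12) / L[0][0] = 3.
  L[3][1] = (-6) / L[1][1] = -3.
  L[3][2] = (-1) / L[2][2] = -1.
Step 4: L[3][3] = √(16) = 4.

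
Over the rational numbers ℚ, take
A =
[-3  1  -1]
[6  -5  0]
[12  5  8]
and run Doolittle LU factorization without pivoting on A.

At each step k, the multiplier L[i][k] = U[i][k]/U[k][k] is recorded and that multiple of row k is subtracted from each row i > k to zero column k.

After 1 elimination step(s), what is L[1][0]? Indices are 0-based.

L[1][0] = -2

k=0: U[0][0]=-3
  eliminate (1,0): mult=-2, new row 1: (0, -3, -2); set L[1][0]=-2
  eliminate (2,0): mult=-4, new row 2: (0, 9, 4); set L[2][0]=-4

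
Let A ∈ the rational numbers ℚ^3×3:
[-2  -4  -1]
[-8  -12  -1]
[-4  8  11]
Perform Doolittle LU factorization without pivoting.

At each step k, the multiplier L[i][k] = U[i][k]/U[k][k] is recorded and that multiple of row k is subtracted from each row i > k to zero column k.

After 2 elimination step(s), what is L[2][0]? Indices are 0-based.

L[2][0] = 2

Step 1: pivot at (0,0) is -2.
  row1 ← row1 − (4)·row0  ⇒  L[1][0]=4, U row1=(0, 4, 3)
  row2 ← row2 − (2)·row0  ⇒  L[2][0]=2, U row2=(0, 16, 13)
Step 2: pivot at (1,1) is 4.
  row2 ← row2 − (4)·row1  ⇒  L[2][1]=4, U row2=(0, 0, 1)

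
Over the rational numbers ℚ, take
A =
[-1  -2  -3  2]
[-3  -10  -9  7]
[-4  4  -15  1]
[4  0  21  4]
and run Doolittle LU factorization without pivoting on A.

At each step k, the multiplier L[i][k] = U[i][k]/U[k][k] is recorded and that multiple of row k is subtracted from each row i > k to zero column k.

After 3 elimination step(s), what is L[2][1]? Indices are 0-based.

[col 0] pivot -1
  R1 -= 3*R0 → (0, -4, 0, 1)  (L[1][0] := 3)
  R2 -= 4*R0 → (0, 12, -3, -7)  (L[2][0] := 4)
  R3 -= -4*R0 → (0, -8, 9, 12)  (L[3][0] := -4)
[col 1] pivot -4
  R2 -= -3*R1 → (0, 0, -3, -4)  (L[2][1] := -3)
  R3 -= 2*R1 → (0, 0, 9, 10)  (L[3][1] := 2)
[col 2] pivot -3
  R3 -= -3*R2 → (0, 0, 0, -2)  (L[3][2] := -3)

L[2][1] = -3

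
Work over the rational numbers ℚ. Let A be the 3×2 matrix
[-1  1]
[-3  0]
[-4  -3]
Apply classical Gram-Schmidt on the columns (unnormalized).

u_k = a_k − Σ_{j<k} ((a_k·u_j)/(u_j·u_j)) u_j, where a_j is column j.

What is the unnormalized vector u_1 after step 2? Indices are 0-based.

Step 1: u_0 = a_0 = (-1, -3, -4).
Step 2: u_1 = a_1 − (11/26)·u_0 = (37/26, 33/26, -17/13).

u_1 = (37/26, 33/26, -17/13)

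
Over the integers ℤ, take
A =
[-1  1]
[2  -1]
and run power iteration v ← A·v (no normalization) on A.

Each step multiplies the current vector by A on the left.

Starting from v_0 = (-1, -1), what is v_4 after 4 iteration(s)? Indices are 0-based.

v_0 = (-1, -1).
v_1 = A·v_0 = (0, -1).
v_2 = A·v_1 = (-1, 1).
v_3 = A·v_2 = (2, -3).
v_4 = A·v_3 = (-5, 7).

v_4 = (-5, 7)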